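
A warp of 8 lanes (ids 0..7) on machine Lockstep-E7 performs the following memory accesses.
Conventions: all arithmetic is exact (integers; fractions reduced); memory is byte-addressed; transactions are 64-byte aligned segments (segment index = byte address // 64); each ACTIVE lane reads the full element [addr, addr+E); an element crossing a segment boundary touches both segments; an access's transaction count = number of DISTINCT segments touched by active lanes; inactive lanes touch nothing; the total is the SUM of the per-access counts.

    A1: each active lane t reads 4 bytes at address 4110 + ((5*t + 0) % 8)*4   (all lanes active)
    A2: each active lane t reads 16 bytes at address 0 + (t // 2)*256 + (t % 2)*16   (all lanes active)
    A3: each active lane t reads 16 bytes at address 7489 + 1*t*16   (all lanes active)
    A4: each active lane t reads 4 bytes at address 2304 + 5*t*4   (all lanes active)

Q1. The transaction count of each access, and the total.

A1: 1 transaction
A2: 4 transactions
A3: 3 transactions
A4: 3 transactions

Answer: 1,4,3,3; total 11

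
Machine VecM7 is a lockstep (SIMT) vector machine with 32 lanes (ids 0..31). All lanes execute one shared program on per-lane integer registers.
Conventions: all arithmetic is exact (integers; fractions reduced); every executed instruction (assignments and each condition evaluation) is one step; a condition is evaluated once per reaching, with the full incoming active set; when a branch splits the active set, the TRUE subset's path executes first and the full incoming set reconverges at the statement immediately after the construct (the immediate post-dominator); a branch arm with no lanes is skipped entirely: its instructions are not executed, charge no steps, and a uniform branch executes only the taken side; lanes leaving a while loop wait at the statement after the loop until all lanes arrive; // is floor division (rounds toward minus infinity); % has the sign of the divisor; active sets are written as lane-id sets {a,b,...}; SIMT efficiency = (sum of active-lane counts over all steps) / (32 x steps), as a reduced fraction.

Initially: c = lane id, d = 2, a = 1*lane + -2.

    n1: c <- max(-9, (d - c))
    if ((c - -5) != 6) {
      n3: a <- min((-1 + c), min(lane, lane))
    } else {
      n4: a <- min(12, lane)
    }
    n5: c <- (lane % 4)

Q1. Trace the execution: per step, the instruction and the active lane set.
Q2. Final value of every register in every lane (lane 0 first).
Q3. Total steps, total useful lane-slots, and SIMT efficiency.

step 0: c <- max(-9, (d - c))        {0,1,2,3,4,5,6,7,8,9,10,11,12,13,14,15,16,17,18,19,20,21,22,23,24,25,26,27,28,29,30,31}
step 1: eval ((c - -5) != 6)         {0,1,2,3,4,5,6,7,8,9,10,11,12,13,14,15,16,17,18,19,20,21,22,23,24,25,26,27,28,29,30,31}
step 2: a <- min((-1 + c), min(lane, lane)) {0,2,3,4,5,6,7,8,9,10,11,12,13,14,15,16,17,18,19,20,21,22,23,24,25,26,27,28,29,30,31}
step 3: a <- min(12, lane)           {1}
step 4: c <- (lane % 4)              {0,1,2,3,4,5,6,7,8,9,10,11,12,13,14,15,16,17,18,19,20,21,22,23,24,25,26,27,28,29,30,31}

Answer: 5 steps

c: 0,1,2,3,0,1,2,3,0,1,2,3,0,1,2,3,0,1,2,3,0,1,2,3,0,1,2,3,0,1,2,3
d: 2,2,2,2,2,2,2,2,2,2,2,2,2,2,2,2,2,2,2,2,2,2,2,2,2,2,2,2,2,2,2,2
a: 0,1,-1,-2,-3,-4,-5,-6,-7,-8,-9,-10,-10,-10,-10,-10,-10,-10,-10,-10,-10,-10,-10,-10,-10,-10,-10,-10,-10,-10,-10,-10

steps = 5; useful = 128; efficiency = 128/160 = 4/5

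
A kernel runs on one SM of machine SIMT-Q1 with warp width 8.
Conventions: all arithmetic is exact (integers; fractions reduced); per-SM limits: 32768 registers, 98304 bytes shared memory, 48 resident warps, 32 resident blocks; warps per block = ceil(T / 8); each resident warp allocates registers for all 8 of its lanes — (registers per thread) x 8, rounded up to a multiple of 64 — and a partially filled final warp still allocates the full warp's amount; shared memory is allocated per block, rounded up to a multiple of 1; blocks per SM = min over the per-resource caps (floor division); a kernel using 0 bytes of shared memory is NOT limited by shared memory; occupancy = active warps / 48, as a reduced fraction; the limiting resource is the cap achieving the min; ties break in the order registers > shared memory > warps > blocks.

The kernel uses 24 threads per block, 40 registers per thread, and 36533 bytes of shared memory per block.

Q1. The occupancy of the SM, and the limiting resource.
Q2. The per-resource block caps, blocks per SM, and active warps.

Answer: occupancy 1/8, limited by shared memory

registers: 34 blocks
shared memory: 2 blocks
warps: 16 blocks
blocks: 32 blocks

Answer: 2 blocks, 6 active warps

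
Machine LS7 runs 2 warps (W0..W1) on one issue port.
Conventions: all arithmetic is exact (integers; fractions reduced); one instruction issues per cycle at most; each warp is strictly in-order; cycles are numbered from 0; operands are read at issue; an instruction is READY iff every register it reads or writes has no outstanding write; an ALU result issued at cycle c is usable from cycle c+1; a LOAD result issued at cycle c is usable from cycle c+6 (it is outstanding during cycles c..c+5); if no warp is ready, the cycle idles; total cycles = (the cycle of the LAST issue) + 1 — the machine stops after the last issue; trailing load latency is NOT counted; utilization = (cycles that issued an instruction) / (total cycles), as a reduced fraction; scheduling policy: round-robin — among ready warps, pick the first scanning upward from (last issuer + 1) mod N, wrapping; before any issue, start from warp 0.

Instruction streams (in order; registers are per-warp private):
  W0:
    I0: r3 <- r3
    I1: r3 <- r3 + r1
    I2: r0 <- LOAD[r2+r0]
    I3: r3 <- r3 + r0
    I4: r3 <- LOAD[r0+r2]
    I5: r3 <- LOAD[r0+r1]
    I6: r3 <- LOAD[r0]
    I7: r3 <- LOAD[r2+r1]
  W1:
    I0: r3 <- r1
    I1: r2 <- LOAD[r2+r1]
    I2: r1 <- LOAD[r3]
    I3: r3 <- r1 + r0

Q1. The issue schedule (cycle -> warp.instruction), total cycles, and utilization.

cycle 0: W0.I0
cycle 1: W1.I0
cycle 2: W0.I1
cycle 3: W1.I1
cycle 4: W0.I2
cycle 5: W1.I2
cycle 6: idle
cycle 7: idle
cycle 8: idle
cycle 9: idle
cycle 10: W0.I3
cycle 11: W1.I3
cycle 12: W0.I4
cycle 13: idle
cycle 14: idle
cycle 15: idle
cycle 16: idle
cycle 17: idle
cycle 18: W0.I5
cycle 19: idle
cycle 20: idle
cycle 21: idle
cycle 22: idle
cycle 23: idle
cycle 24: W0.I6
cycle 25: idle
cycle 26: idle
cycle 27: idle
cycle 28: idle
cycle 29: idle
cycle 30: W0.I7

Answer: 31 cycles, utilization 12/31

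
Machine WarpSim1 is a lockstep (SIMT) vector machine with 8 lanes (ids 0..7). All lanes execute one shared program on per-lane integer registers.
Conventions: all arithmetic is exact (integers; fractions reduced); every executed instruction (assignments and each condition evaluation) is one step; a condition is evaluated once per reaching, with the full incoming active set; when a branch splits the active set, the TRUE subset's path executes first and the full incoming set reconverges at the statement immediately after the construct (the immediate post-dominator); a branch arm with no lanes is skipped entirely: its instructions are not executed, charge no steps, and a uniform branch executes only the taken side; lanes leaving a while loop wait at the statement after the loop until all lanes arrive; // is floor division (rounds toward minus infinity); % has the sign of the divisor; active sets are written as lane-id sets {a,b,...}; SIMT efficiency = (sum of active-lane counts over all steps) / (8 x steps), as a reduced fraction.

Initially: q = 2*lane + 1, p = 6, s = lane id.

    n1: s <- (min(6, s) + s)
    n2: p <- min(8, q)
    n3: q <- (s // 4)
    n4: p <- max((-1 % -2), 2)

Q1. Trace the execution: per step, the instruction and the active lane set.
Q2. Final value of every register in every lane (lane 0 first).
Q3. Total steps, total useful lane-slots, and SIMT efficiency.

step 0: s <- (min(6, s) + s)         {0,1,2,3,4,5,6,7}
step 1: p <- min(8, q)               {0,1,2,3,4,5,6,7}
step 2: q <- (s // 4)                {0,1,2,3,4,5,6,7}
step 3: p <- max((-1 % -2), 2)       {0,1,2,3,4,5,6,7}

Answer: 4 steps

q: 0,0,1,1,2,2,3,3
p: 2,2,2,2,2,2,2,2
s: 0,2,4,6,8,10,12,13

steps = 4; useful = 32; efficiency = 32/32 = 1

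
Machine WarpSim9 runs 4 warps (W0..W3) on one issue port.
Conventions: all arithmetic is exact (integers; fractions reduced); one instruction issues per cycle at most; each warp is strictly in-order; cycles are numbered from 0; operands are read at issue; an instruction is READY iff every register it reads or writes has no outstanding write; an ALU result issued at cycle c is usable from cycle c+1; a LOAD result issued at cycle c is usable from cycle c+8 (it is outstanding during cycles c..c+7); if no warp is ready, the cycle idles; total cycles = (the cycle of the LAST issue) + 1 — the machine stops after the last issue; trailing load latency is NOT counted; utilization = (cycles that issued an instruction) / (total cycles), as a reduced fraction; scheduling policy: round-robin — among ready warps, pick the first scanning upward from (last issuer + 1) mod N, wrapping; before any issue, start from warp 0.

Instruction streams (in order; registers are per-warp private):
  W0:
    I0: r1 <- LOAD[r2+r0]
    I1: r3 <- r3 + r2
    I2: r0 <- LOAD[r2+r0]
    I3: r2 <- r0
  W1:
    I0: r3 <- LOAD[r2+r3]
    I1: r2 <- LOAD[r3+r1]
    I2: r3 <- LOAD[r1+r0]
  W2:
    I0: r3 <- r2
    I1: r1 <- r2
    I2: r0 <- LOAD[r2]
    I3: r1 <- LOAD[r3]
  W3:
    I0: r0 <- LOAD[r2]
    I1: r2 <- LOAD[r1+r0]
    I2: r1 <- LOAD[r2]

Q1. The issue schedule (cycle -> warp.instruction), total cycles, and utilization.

cycle 0: W0.I0
cycle 1: W1.I0
cycle 2: W2.I0
cycle 3: W3.I0
cycle 4: W0.I1
cycle 5: W2.I1
cycle 6: W0.I2
cycle 7: W2.I2
cycle 8: W2.I3
cycle 9: W1.I1
cycle 10: W1.I2
cycle 11: W3.I1
cycle 12: idle
cycle 13: idle
cycle 14: W0.I3
cycle 15: idle
cycle 16: idle
cycle 17: idle
cycle 18: idle
cycle 19: W3.I2

Answer: 20 cycles, utilization 7/10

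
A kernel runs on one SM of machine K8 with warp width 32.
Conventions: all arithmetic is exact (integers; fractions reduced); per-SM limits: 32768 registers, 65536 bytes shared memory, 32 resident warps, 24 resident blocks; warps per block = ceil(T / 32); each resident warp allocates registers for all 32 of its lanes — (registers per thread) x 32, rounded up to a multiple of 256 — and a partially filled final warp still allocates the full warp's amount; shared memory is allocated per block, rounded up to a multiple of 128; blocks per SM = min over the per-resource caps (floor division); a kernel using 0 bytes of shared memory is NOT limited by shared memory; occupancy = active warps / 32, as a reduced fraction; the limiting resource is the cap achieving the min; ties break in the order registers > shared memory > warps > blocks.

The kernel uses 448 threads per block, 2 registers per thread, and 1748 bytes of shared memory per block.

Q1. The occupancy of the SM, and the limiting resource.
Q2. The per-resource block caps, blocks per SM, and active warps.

Answer: occupancy 7/8, limited by warps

registers: 9 blocks
shared memory: 36 blocks
warps: 2 blocks
blocks: 24 blocks

Answer: 2 blocks, 28 active warps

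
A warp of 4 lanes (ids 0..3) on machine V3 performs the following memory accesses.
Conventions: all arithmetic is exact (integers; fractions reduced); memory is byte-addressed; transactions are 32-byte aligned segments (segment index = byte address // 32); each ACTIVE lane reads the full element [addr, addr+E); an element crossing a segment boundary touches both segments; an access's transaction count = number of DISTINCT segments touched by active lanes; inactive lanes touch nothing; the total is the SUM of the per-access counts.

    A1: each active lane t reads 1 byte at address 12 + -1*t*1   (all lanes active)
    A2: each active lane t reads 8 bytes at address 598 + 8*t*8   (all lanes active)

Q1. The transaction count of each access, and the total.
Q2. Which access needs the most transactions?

A1: 1 transaction
A2: 4 transactions

Answer: 1,4; total 5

Answer: A2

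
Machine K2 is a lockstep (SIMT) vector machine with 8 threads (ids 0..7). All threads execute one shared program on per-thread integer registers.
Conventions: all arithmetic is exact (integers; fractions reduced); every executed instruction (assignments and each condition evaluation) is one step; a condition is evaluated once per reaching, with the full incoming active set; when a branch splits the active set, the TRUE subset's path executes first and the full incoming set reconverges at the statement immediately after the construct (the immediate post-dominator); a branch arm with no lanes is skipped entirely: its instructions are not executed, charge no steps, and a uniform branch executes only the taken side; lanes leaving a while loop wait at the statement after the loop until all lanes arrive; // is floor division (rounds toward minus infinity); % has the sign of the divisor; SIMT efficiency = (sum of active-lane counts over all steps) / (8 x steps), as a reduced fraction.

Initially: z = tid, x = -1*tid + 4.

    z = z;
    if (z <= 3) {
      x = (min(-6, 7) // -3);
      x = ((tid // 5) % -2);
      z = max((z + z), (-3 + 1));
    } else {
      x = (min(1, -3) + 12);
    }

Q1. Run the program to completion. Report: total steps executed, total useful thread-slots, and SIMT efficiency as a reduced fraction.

Answer: 6 steps, 32 useful, 2/3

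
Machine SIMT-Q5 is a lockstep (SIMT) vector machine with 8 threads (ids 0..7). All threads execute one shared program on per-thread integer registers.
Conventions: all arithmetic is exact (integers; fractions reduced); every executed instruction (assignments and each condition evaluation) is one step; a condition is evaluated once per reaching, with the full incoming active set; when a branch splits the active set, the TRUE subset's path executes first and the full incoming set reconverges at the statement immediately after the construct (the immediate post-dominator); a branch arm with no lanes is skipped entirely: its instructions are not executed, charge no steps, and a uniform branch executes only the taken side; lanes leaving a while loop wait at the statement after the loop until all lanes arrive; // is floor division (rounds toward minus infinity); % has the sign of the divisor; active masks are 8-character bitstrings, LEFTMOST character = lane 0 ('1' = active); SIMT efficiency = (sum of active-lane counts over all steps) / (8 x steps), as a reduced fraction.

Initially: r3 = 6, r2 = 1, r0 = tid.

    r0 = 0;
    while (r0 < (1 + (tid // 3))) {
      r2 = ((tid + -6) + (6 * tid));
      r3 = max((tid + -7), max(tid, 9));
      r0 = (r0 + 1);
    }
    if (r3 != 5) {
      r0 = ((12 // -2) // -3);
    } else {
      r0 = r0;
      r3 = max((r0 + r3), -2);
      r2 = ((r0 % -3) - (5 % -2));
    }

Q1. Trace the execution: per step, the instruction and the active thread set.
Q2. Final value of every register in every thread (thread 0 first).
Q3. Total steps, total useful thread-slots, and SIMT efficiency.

step 0: r0 <- 0                      11111111
step 1: eval (r0 < (1 + (tid // 3))) 11111111
step 2: r2 <- ((tid + -6) + (6 * tid)) 11111111
step 3: r3 <- max((tid + -7), max(tid, 9)) 11111111
step 4: r0 <- (r0 + 1)               11111111
step 5: eval (r0 < (1 + (tid // 3))) 11111111
step 6: r2 <- ((tid + -6) + (6 * tid)) 00011111
step 7: r3 <- max((tid + -7), max(tid, 9)) 00011111
step 8: r0 <- (r0 + 1)               00011111
step 9: eval (r0 < (1 + (tid // 3))) 00011111
step 10: r2 <- ((tid + -6) + (6 * tid)) 00000011
step 11: r3 <- max((tid + -7), max(tid, 9)) 00000011
step 12: r0 <- (r0 + 1)               00000011
step 13: eval (r0 < (1 + (tid // 3))) 00000011
step 14: eval (r3 != 5)               11111111
step 15: r0 <- ((12 // -2) // -3)     11111111

Answer: 16 steps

r3: 9,9,9,9,9,9,9,9
r2: -6,1,8,15,22,29,36,43
r0: 2,2,2,2,2,2,2,2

steps = 16; useful = 92; efficiency = 92/128 = 23/32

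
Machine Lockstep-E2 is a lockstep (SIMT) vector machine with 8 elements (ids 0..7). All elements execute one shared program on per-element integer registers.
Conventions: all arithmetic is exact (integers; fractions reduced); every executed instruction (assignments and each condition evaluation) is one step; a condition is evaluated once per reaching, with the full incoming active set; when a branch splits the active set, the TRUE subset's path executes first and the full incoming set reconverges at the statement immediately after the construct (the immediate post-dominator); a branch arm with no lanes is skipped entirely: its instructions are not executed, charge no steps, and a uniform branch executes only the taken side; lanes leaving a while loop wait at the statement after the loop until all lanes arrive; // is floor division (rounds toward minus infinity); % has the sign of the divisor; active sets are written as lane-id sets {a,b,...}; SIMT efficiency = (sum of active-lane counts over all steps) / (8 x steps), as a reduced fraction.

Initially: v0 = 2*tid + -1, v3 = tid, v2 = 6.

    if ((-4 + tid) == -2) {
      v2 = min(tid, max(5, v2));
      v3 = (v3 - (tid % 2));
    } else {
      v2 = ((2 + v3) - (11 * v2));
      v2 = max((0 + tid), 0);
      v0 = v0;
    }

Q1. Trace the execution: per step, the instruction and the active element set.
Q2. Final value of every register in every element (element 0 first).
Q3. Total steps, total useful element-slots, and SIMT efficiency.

step 0: eval ((-4 + tid) == -2)      {0,1,2,3,4,5,6,7}
step 1: v2 <- min(tid, max(5, v2))   {2}
step 2: v3 <- (v3 - (tid % 2))       {2}
step 3: v2 <- ((2 + v3) - (11 * v2)) {0,1,3,4,5,6,7}
step 4: v2 <- max((0 + tid), 0)      {0,1,3,4,5,6,7}
step 5: v0 <- v0                     {0,1,3,4,5,6,7}

Answer: 6 steps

v0: -1,1,3,5,7,9,11,13
v3: 0,1,2,3,4,5,6,7
v2: 0,1,2,3,4,5,6,7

steps = 6; useful = 31; efficiency = 31/48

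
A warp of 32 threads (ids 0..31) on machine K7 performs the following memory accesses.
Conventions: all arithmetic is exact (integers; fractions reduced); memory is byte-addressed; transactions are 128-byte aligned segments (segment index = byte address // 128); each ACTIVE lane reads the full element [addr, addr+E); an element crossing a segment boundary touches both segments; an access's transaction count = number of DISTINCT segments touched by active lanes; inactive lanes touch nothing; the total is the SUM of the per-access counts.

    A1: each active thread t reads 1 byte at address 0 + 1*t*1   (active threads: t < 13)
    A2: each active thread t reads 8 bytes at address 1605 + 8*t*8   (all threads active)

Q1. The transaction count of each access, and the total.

A1: 1 transaction
A2: 17 transactions

Answer: 1,17; total 18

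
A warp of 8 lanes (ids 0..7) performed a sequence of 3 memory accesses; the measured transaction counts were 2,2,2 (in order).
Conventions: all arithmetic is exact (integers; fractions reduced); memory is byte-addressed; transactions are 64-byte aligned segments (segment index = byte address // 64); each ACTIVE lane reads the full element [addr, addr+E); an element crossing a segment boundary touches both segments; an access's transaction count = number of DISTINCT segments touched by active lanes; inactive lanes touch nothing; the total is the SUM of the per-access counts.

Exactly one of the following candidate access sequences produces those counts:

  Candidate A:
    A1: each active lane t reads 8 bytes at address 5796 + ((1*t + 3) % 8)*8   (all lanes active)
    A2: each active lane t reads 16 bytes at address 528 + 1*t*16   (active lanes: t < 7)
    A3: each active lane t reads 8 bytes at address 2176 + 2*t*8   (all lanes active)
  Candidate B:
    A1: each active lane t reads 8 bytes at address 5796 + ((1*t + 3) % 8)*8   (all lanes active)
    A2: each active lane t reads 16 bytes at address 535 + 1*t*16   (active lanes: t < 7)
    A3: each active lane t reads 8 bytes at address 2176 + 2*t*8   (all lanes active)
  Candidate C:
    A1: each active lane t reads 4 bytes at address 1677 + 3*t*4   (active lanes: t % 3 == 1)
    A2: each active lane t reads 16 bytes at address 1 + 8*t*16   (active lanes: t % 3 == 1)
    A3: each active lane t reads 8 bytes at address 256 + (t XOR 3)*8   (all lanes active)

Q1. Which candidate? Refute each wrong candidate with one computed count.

B: A2 gives 3 transactions, not 2
C: A2 gives 3 transactions, not 2
A: all counts match (2,2,2)

Answer: A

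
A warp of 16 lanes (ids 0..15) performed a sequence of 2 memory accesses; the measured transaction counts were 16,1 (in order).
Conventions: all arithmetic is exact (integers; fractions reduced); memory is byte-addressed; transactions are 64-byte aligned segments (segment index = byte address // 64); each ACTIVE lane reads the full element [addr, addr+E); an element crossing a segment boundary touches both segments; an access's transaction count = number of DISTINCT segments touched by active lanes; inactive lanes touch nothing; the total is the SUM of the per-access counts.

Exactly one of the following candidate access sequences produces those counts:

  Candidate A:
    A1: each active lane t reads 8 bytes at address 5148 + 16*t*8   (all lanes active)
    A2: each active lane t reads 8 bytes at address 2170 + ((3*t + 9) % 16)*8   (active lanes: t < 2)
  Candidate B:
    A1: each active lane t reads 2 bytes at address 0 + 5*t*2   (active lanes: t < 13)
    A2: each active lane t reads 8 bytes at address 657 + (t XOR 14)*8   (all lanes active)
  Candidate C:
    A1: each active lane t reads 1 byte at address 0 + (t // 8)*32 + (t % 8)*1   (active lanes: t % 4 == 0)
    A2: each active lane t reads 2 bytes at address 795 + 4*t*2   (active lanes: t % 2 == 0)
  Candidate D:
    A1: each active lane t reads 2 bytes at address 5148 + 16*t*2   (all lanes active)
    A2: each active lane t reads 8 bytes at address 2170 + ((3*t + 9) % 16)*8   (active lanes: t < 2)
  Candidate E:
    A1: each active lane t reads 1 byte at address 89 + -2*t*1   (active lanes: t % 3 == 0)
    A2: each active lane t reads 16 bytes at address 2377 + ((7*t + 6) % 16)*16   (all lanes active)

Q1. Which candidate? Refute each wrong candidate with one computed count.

B: A1 gives 2 transactions, not 16
C: A1 gives 1 transaction, not 16
D: A1 gives 8 transactions, not 16
E: A1 gives 2 transactions, not 16
A: all counts match (16,1)

Answer: A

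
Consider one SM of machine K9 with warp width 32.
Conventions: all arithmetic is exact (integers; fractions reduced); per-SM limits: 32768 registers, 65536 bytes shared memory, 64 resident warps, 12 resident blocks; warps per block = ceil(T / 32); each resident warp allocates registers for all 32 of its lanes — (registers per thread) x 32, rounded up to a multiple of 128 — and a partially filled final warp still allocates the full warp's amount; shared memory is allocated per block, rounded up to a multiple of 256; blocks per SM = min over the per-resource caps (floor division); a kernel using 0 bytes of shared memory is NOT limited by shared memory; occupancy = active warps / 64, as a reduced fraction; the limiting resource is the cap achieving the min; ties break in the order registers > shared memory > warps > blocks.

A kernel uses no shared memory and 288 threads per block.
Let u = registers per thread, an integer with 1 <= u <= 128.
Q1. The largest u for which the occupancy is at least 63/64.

Answer: u = 16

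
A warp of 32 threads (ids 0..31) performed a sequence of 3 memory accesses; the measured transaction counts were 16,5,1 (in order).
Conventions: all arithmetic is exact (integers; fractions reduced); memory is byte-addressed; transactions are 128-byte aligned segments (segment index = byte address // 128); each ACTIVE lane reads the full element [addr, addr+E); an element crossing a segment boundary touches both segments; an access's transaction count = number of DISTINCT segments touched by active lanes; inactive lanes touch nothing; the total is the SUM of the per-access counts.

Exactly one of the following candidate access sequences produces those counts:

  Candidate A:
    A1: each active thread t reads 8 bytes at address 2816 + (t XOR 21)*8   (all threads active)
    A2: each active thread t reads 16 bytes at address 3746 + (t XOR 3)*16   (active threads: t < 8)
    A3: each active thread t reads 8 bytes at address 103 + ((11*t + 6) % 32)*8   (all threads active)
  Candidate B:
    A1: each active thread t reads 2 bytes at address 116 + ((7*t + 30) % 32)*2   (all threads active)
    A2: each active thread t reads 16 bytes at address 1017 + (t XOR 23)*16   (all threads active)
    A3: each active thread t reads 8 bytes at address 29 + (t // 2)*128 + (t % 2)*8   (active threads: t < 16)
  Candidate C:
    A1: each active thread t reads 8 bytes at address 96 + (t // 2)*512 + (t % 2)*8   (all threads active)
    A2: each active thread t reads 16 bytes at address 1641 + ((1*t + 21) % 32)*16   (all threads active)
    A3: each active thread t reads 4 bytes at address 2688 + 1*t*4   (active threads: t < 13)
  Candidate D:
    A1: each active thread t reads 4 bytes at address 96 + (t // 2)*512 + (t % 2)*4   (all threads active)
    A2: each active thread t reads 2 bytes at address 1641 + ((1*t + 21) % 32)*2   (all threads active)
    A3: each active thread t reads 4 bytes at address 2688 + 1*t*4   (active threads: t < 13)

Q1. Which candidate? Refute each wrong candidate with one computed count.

A: A1 gives 2 transactions, not 16
B: A1 gives 2 transactions, not 16
D: A2 gives 2 transactions, not 5
C: all counts match (16,5,1)

Answer: C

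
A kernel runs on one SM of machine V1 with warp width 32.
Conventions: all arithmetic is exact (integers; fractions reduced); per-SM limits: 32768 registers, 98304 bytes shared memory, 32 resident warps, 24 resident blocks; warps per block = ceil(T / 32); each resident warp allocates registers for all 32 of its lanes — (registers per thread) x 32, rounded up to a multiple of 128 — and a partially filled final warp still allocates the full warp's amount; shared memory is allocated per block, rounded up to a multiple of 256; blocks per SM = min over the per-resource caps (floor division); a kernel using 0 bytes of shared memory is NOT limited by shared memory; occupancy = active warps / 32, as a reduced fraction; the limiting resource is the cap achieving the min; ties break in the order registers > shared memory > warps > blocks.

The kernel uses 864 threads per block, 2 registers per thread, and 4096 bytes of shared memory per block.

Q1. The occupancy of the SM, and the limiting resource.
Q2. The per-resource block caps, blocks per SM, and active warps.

Answer: occupancy 27/32, limited by warps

registers: 9 blocks
shared memory: 24 blocks
warps: 1 block
blocks: 24 blocks

Answer: 1 block, 27 active warps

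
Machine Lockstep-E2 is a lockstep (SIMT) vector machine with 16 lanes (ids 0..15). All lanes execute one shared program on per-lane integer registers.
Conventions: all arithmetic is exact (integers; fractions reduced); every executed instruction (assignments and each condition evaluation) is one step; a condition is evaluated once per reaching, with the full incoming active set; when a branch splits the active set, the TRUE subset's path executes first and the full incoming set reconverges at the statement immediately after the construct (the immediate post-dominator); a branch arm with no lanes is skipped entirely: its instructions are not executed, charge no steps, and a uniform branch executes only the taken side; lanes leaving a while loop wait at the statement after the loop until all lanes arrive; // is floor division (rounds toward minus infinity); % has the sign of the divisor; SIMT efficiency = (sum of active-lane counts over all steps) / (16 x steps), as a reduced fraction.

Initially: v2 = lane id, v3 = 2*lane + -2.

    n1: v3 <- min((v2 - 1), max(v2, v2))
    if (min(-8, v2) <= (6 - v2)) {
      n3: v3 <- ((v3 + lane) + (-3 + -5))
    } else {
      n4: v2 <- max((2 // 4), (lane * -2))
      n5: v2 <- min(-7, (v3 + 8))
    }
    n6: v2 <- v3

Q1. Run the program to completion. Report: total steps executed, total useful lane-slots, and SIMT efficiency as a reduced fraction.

Answer: 6 steps, 65 useful, 65/96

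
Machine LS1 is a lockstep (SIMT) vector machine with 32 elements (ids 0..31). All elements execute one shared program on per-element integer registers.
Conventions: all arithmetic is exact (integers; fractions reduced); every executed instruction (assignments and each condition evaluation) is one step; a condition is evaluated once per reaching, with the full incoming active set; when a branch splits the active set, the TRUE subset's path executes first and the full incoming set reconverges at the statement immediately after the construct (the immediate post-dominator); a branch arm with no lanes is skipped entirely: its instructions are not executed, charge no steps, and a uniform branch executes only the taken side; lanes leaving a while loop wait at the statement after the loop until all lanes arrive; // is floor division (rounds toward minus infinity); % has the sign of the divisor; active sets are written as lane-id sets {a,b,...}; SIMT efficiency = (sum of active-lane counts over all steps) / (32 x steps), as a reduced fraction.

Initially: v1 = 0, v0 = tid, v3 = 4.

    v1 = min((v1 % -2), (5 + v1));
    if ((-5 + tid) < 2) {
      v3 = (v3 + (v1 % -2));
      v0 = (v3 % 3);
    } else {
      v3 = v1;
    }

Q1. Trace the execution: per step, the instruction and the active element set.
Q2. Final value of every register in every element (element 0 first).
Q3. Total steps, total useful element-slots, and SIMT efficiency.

step 0: v1 <- min((v1 % -2), (5 + v1)) {0,1,2,3,4,5,6,7,8,9,10,11,12,13,14,15,16,17,18,19,20,21,22,23,24,25,26,27,28,29,30,31}
step 1: eval ((-5 + tid) < 2)        {0,1,2,3,4,5,6,7,8,9,10,11,12,13,14,15,16,17,18,19,20,21,22,23,24,25,26,27,28,29,30,31}
step 2: v3 <- (v3 + (v1 % -2))       {0,1,2,3,4,5,6}
step 3: v0 <- (v3 % 3)               {0,1,2,3,4,5,6}
step 4: v3 <- v1                     {7,8,9,10,11,12,13,14,15,16,17,18,19,20,21,22,23,24,25,26,27,28,29,30,31}

Answer: 5 steps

v1: 0,0,0,0,0,0,0,0,0,0,0,0,0,0,0,0,0,0,0,0,0,0,0,0,0,0,0,0,0,0,0,0
v0: 1,1,1,1,1,1,1,7,8,9,10,11,12,13,14,15,16,17,18,19,20,21,22,23,24,25,26,27,28,29,30,31
v3: 4,4,4,4,4,4,4,0,0,0,0,0,0,0,0,0,0,0,0,0,0,0,0,0,0,0,0,0,0,0,0,0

steps = 5; useful = 103; efficiency = 103/160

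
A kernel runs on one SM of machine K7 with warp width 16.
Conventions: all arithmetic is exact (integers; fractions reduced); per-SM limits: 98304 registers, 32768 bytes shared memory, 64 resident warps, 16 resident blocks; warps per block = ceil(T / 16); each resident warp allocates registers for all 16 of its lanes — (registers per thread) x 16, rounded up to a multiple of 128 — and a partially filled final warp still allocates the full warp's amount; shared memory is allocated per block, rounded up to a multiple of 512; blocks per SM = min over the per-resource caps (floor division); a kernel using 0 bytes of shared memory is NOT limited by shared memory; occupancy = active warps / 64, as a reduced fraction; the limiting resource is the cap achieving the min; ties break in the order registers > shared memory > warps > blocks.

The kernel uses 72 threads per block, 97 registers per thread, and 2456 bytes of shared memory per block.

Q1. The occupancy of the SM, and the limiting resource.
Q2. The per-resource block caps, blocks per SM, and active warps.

Answer: occupancy 55/64, limited by registers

registers: 11 blocks
shared memory: 12 blocks
warps: 12 blocks
blocks: 16 blocks

Answer: 11 blocks, 55 active warps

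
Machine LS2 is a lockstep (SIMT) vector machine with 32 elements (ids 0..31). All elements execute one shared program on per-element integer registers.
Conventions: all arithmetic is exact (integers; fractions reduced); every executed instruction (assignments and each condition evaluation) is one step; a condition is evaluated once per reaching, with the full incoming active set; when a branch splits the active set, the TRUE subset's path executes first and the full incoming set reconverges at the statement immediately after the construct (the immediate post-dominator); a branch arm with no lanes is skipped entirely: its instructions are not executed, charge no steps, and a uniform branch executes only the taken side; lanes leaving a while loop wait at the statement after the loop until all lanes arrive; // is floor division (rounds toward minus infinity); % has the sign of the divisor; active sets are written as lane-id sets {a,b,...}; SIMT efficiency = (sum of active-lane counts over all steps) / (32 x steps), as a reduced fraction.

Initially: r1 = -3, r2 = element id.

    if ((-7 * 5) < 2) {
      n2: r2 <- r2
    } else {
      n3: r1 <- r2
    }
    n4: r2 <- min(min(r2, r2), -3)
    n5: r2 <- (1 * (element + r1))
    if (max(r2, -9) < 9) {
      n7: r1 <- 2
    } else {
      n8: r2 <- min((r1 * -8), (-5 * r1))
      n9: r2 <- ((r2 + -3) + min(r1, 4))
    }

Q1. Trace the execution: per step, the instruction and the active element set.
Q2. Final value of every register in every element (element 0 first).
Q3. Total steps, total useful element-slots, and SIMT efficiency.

step 0: eval ((-7 * 5) < 2)          {0,1,2,3,4,5,6,7,8,9,10,11,12,13,14,15,16,17,18,19,20,21,22,23,24,25,26,27,28,29,30,31}
step 1: r2 <- r2                     {0,1,2,3,4,5,6,7,8,9,10,11,12,13,14,15,16,17,18,19,20,21,22,23,24,25,26,27,28,29,30,31}
step 2: r2 <- min(min(r2, r2), -3)   {0,1,2,3,4,5,6,7,8,9,10,11,12,13,14,15,16,17,18,19,20,21,22,23,24,25,26,27,28,29,30,31}
step 3: r2 <- (1 * (element + r1))   {0,1,2,3,4,5,6,7,8,9,10,11,12,13,14,15,16,17,18,19,20,21,22,23,24,25,26,27,28,29,30,31}
step 4: eval (max(r2, -9) < 9)       {0,1,2,3,4,5,6,7,8,9,10,11,12,13,14,15,16,17,18,19,20,21,22,23,24,25,26,27,28,29,30,31}
step 5: r1 <- 2                      {0,1,2,3,4,5,6,7,8,9,10,11}
step 6: r2 <- min((r1 * -8), (-5 * r1)) {12,13,14,15,16,17,18,19,20,21,22,23,24,25,26,27,28,29,30,31}
step 7: r2 <- ((r2 + -3) + min(r1, 4)) {12,13,14,15,16,17,18,19,20,21,22,23,24,25,26,27,28,29,30,31}

Answer: 8 steps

r1: 2,2,2,2,2,2,2,2,2,2,2,2,-3,-3,-3,-3,-3,-3,-3,-3,-3,-3,-3,-3,-3,-3,-3,-3,-3,-3,-3,-3
r2: -3,-2,-1,0,1,2,3,4,5,6,7,8,9,9,9,9,9,9,9,9,9,9,9,9,9,9,9,9,9,9,9,9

steps = 8; useful = 212; efficiency = 212/256 = 53/64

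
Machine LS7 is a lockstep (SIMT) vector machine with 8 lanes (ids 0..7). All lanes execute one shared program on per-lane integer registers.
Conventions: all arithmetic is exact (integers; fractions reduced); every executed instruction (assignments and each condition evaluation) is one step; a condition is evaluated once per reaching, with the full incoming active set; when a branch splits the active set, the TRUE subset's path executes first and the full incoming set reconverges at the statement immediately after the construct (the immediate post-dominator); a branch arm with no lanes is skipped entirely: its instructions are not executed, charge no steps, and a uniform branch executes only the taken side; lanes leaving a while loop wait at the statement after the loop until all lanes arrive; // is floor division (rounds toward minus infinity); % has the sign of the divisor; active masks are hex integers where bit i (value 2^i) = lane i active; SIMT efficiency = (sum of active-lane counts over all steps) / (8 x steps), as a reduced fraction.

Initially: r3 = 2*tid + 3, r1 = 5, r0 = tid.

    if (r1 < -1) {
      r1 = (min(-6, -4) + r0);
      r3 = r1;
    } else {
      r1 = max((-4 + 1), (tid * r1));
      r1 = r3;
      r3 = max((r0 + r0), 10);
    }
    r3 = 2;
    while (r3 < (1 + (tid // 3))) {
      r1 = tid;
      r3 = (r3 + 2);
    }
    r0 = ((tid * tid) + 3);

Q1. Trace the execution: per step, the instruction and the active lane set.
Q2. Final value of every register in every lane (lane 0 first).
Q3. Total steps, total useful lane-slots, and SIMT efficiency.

step 0: eval (r1 < -1)               0xff
step 1: r1 <- max((-4 + 1), (tid * r1)) 0xff
step 2: r1 <- r3                     0xff
step 3: r3 <- max((r0 + r0), 10)     0xff
step 4: r3 <- 2                      0xff
step 5: eval (r3 < (1 + (tid // 3))) 0xff
step 6: r1 <- tid                    0xc0
step 7: r3 <- (r3 + 2)               0xc0
step 8: eval (r3 < (1 + (tid // 3))) 0xc0
step 9: r0 <- ((tid * tid) + 3)      0xff

Answer: 10 steps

r3: 2,2,2,2,2,2,4,4
r1: 3,5,7,9,11,13,6,7
r0: 3,4,7,12,19,28,39,52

steps = 10; useful = 62; efficiency = 62/80 = 31/40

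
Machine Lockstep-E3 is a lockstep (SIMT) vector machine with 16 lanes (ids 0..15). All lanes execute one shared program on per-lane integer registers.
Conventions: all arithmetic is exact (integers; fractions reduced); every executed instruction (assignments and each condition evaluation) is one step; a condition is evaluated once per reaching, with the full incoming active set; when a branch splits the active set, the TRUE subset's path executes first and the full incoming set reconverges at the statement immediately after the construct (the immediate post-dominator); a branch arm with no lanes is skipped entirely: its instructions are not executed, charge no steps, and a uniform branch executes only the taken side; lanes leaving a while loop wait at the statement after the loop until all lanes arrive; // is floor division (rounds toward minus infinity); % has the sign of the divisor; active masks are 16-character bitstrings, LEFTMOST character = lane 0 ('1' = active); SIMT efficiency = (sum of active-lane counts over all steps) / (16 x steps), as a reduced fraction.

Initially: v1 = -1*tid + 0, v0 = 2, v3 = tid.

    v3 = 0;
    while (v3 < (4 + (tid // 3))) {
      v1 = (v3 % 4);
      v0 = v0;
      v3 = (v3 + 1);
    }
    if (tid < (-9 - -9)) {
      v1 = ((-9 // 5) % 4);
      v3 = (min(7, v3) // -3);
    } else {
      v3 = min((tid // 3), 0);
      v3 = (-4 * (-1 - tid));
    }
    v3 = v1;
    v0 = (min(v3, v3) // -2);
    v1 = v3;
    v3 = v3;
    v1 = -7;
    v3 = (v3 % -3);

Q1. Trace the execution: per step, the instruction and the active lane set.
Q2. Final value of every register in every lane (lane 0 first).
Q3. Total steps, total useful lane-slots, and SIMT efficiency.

step 0: v3 <- 0                      1111111111111111
step 1: eval (v3 < (4 + (tid // 3))) 1111111111111111
step 2: v1 <- (v3 % 4)               1111111111111111
step 3: v0 <- v0                     1111111111111111
step 4: v3 <- (v3 + 1)               1111111111111111
step 5: eval (v3 < (4 + (tid // 3))) 1111111111111111
step 6: v1 <- (v3 % 4)               1111111111111111
step 7: v0 <- v0                     1111111111111111
step 8: v3 <- (v3 + 1)               1111111111111111
step 9: eval (v3 < (4 + (tid // 3))) 1111111111111111
step 10: v1 <- (v3 % 4)               1111111111111111
step 11: v0 <- v0                     1111111111111111
step 12: v3 <- (v3 + 1)               1111111111111111
step 13: eval (v3 < (4 + (tid // 3))) 1111111111111111
step 14: v1 <- (v3 % 4)               1111111111111111
step 15: v0 <- v0                     1111111111111111
step 16: v3 <- (v3 + 1)               1111111111111111
step 17: eval (v3 < (4 + (tid // 3))) 1111111111111111
step 18: v1 <- (v3 % 4)               0001111111111111
step 19: v0 <- v0                     0001111111111111
step 20: v3 <- (v3 + 1)               0001111111111111
step 21: eval (v3 < (4 + (tid // 3))) 0001111111111111
step 22: v1 <- (v3 % 4)               0000001111111111
step 23: v0 <- v0                     0000001111111111
step 24: v3 <- (v3 + 1)               0000001111111111
step 25: eval (v3 < (4 + (tid // 3))) 0000001111111111
step 26: v1 <- (v3 % 4)               0000000001111111
step 27: v0 <- v0                     0000000001111111
step 28: v3 <- (v3 + 1)               0000000001111111
step 29: eval (v3 < (4 + (tid // 3))) 0000000001111111
step 30: v1 <- (v3 % 4)               0000000000001111
step 31: v0 <- v0                     0000000000001111
step 32: v3 <- (v3 + 1)               0000000000001111
step 33: eval (v3 < (4 + (tid // 3))) 0000000000001111
step 34: v1 <- (v3 % 4)               0000000000000001
step 35: v0 <- v0                     0000000000000001
step 36: v3 <- (v3 + 1)               0000000000000001
step 37: eval (v3 < (4 + (tid // 3))) 0000000000000001
step 38: eval (tid < (-9 - -9))       1111111111111111
step 39: v3 <- min((tid // 3), 0)     1111111111111111
step 40: v3 <- (-4 * (-1 - tid))      1111111111111111
step 41: v3 <- v1                     1111111111111111
step 42: v0 <- (min(v3, v3) // -2)    1111111111111111
step 43: v1 <- v3                     1111111111111111
step 44: v3 <- v3                     1111111111111111
step 45: v1 <- -7                     1111111111111111
step 46: v3 <- (v3 % -3)              1111111111111111

Answer: 47 steps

v1: -7,-7,-7,-7,-7,-7,-7,-7,-7,-7,-7,-7,-7,-7,-7,-7
v0: -2,-2,-2,0,0,0,-1,-1,-1,-1,-1,-1,-2,-2,-2,0
v3: 0,0,0,0,0,0,-2,-2,-2,-1,-1,-1,0,0,0,0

steps = 47; useful = 572; efficiency = 572/752 = 143/188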